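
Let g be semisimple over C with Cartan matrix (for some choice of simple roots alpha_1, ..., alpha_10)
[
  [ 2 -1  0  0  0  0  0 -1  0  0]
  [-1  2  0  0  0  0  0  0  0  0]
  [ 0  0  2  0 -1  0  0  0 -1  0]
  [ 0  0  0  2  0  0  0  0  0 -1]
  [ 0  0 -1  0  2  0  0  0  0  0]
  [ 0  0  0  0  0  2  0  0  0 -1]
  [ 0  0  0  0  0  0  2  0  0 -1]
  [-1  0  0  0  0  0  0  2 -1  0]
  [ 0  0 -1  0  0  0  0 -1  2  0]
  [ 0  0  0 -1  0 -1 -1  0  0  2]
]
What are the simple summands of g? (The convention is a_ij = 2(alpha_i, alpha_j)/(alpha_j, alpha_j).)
The diagram associated to this matrix has two connected components: the simple roots {alpha_1, alpha_2, alpha_3, alpha_5, alpha_8, alpha_9} form a chain of 6 nodes with single edges (A_6), and {alpha_4, alpha_6, alpha_7, alpha_10} form a chain of 2 nodes with a fork of two nodes at one end (D_4). A semisimple Lie algebra decomposes uniquely as the direct sum of simple ideals, one per connected component of its Dynkin diagram, so g ≅ A_6 ⊕ D_4 (dimension 48 + 28 = 76).

A_6 (sl(7)) ⊕ D_4 (so(8))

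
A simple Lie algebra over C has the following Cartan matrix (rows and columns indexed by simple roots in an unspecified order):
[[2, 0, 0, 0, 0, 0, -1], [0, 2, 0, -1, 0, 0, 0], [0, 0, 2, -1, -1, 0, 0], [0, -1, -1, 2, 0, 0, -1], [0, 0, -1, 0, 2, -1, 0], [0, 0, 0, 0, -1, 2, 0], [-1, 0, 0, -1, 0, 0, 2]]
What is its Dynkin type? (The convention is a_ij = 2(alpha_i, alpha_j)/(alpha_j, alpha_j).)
E7

The matrix has rank 7 with 2's on the diagonal. Reading the off-diagonal entries as Dynkin edges (a single edge where a_ij = a_ji = -1; a double or triple edge where a_ij * a_ji = 2 or 3), the diagram is a chain of 6 nodes with one extra node attached to the third node from one end (E_7). One simple-root ordering that puts it in standard form is (alpha_1, alpha_2, alpha_7, alpha_4, alpha_3, alpha_5, alpha_6). So the algebra is type E_7.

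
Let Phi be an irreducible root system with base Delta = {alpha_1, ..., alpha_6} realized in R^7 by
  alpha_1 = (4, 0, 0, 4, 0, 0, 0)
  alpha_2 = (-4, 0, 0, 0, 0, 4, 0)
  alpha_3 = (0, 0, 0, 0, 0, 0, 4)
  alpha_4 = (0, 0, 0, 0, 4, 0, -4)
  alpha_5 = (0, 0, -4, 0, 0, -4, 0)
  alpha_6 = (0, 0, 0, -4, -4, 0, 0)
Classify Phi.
Compute the Cartan integers a_ij = 2(alpha_i, alpha_j)/(alpha_j, alpha_j); the resulting 6x6 Cartan matrix is
[[2, -1, 0, 0, 0, -1], [-1, 2, 0, 0, -1, 0], [0, 0, 2, -1, 0, 0], [0, 0, -2, 2, 0, -1], [0, -1, 0, 0, 2, 0], [-1, 0, 0, -1, 0, 2]].
The roots have two lengths (squared-length ratio 2:1); the short ones are alpha_{3}. The associated Dynkin diagram is a chain of 6 nodes with a double edge at one end; the terminal node there is the unique short simple root (B_6), so the type is B_6 (the algebra so(13)).

type B_6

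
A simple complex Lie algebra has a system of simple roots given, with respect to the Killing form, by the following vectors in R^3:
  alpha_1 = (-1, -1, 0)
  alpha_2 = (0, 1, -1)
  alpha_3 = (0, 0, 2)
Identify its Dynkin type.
C_3 (sp(6))

Compute the Cartan integers a_ij = 2(alpha_i, alpha_j)/(alpha_j, alpha_j); the resulting 3x3 Cartan matrix is
[[2, -1, 0], [-1, 2, -1], [0, -2, 2]].
The roots have two lengths (squared-length ratio 2:1); the short ones are alpha_{1,2}. The associated Dynkin diagram is a chain of 3 nodes with a double edge at one end; the terminal node there is the unique long simple root (C_3), so the type is C_3 (the algebra sp(6)).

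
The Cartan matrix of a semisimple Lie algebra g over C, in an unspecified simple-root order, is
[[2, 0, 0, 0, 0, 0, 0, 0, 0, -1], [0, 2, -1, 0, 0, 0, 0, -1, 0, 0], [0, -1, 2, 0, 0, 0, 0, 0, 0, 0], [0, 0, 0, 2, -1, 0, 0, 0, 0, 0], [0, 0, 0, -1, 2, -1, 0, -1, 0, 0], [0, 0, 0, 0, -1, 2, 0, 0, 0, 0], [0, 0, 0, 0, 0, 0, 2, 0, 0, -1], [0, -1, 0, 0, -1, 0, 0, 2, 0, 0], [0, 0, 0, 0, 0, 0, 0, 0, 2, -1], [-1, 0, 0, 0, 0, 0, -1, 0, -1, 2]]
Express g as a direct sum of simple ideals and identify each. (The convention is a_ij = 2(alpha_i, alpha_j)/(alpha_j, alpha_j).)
type D_4 ⊕ type D_6

The diagram associated to this matrix has two connected components: the simple roots {alpha_1, alpha_7, alpha_9, alpha_10} form a chain of 2 nodes with a fork of two nodes at one end (D_4), and {alpha_2, alpha_3, alpha_4, alpha_5, alpha_6, alpha_8} form a chain of 4 nodes with a fork of two nodes at one end (D_6). A semisimple Lie algebra decomposes uniquely as the direct sum of simple ideals, one per connected component of its Dynkin diagram, so g ≅ D_4 ⊕ D_6 (dimension 28 + 66 = 94).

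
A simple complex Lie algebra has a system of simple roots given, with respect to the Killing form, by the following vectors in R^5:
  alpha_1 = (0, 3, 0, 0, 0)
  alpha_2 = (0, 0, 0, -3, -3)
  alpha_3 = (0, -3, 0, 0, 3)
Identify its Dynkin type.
Compute the Cartan integers a_ij = 2(alpha_i, alpha_j)/(alpha_j, alpha_j); the resulting 3x3 Cartan matrix is
[[2, 0, -1], [0, 2, -1], [-2, -1, 2]].
The roots have two lengths (squared-length ratio 2:1); the short ones are alpha_{1}. The associated Dynkin diagram is a chain of 3 nodes with a double edge at one end; the terminal node there is the unique short simple root (B_3), so the type is B_3 (the algebra so(7)).

B3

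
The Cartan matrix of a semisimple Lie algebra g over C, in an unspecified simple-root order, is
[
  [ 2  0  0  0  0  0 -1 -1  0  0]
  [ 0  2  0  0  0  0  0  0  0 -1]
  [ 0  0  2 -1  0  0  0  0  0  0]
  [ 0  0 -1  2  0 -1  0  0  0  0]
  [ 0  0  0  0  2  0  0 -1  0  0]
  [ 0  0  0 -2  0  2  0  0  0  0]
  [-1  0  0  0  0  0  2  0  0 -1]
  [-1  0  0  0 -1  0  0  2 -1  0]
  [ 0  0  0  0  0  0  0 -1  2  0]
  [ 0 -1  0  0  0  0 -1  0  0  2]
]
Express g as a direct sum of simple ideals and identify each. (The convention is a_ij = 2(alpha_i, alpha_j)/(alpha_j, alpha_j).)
The diagram associated to this matrix has two connected components: the simple roots {alpha_3, alpha_4, alpha_6} form a chain of 3 nodes with a double edge at one end; the terminal node there is the unique long simple root (C_3), and {alpha_1, alpha_2, alpha_5, alpha_7, alpha_8, alpha_9, alpha_10} form a chain of 5 nodes with a fork of two nodes at one end (D_7). A semisimple Lie algebra decomposes uniquely as the direct sum of simple ideals, one per connected component of its Dynkin diagram, so g ≅ C_3 ⊕ D_7 (dimension 21 + 91 = 112).

C3 + D7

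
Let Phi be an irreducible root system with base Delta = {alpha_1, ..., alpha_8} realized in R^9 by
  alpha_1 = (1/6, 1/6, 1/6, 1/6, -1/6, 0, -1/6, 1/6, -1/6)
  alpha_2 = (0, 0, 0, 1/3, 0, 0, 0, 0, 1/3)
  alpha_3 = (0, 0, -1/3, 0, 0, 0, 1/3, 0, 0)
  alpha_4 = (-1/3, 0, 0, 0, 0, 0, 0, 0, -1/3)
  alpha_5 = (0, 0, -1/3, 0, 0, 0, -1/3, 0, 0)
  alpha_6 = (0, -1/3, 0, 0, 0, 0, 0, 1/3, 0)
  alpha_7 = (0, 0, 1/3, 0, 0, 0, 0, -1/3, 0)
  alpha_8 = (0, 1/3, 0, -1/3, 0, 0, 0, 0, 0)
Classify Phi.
Compute the Cartan integers a_ij = 2(alpha_i, alpha_j)/(alpha_j, alpha_j); the resulting 8x8 Cartan matrix is
[[2, 0, -1, 0, 0, 0, 0, 0], [0, 2, 0, -1, 0, 0, 0, -1], [-1, 0, 2, 0, 0, 0, -1, 0], [0, -1, 0, 2, 0, 0, 0, 0], [0, 0, 0, 0, 2, 0, -1, 0], [0, 0, 0, 0, 0, 2, -1, -1], [0, 0, -1, 0, -1, -1, 2, 0], [0, -1, 0, 0, 0, -1, 0, 2]].
All simple roots have the same length, so the diagram is simply laced. The associated Dynkin diagram is a chain of 7 nodes with one extra node attached to the third node from one end (E_8), so the type is E_8.

E8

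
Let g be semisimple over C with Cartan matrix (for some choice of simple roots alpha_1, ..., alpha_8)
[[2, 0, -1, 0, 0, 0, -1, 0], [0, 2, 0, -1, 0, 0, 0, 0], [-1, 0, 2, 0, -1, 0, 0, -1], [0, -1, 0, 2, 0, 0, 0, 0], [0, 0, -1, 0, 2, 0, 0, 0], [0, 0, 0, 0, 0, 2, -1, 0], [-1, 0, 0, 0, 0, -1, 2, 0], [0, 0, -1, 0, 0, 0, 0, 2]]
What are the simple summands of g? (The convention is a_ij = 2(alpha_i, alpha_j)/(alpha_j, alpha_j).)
The diagram associated to this matrix has two connected components: the simple roots {alpha_2, alpha_4} form a chain of 2 nodes with single edges (A_2), and {alpha_1, alpha_3, alpha_5, alpha_6, alpha_7, alpha_8} form a chain of 4 nodes with a fork of two nodes at one end (D_6). A semisimple Lie algebra decomposes uniquely as the direct sum of simple ideals, one per connected component of its Dynkin diagram, so g ≅ A_2 ⊕ D_6 (dimension 8 + 66 = 74).

A_2 (sl(3)) + D_6 (so(12))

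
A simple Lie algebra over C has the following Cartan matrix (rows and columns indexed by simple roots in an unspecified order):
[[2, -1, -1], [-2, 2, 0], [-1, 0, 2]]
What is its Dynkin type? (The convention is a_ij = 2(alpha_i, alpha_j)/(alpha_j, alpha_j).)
The matrix has rank 3 with 2's on the diagonal. Reading the off-diagonal entries as Dynkin edges (a single edge where a_ij = a_ji = -1; a double or triple edge where a_ij * a_ji = 2 or 3), the diagram is a chain of 3 nodes with a double edge at one end; the terminal node there is the unique long simple root (C_3). One simple-root ordering that puts it in standard form is (alpha_3, alpha_1, alpha_2). So the algebra is type C_3, i.e. sp(6).

C_3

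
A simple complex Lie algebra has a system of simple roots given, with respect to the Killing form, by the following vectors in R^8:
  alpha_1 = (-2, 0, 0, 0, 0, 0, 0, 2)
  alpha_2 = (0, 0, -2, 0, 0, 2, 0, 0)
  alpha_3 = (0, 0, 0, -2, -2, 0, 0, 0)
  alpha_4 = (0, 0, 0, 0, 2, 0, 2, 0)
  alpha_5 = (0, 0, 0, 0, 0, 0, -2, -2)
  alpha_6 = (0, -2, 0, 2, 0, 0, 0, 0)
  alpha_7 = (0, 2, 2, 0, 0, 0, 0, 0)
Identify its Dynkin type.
type A_7

Compute the Cartan integers a_ij = 2(alpha_i, alpha_j)/(alpha_j, alpha_j); the resulting 7x7 Cartan matrix is
[[2, 0, 0, 0, -1, 0, 0], [0, 2, 0, 0, 0, 0, -1], [0, 0, 2, -1, 0, -1, 0], [0, 0, -1, 2, -1, 0, 0], [-1, 0, 0, -1, 2, 0, 0], [0, 0, -1, 0, 0, 2, -1], [0, -1, 0, 0, 0, -1, 2]].
All simple roots have the same length, so the diagram is simply laced. The associated Dynkin diagram is a chain of 7 nodes with single edges (A_7), so the type is A_7 (the algebra sl(8)).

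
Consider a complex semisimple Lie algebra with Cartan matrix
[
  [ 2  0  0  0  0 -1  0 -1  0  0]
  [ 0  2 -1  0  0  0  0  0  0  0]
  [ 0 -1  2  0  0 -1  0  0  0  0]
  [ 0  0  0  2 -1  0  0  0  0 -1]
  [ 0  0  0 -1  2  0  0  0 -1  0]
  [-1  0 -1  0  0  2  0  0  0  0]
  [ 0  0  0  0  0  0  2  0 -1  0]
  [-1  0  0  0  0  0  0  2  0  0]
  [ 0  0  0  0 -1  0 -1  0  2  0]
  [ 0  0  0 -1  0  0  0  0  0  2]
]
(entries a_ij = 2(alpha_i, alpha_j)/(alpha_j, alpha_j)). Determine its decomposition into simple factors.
The diagram associated to this matrix has two connected components: the simple roots {alpha_1, alpha_2, alpha_3, alpha_6, alpha_8} form a chain of 5 nodes with single edges (A_5), and {alpha_4, alpha_5, alpha_7, alpha_9, alpha_10} form a chain of 5 nodes with single edges (A_5). A semisimple Lie algebra decomposes uniquely as the direct sum of simple ideals, one per connected component of its Dynkin diagram, so g ≅ A_5 ⊕ A_5 (dimension 35 + 35 = 70).

A_5 ⊕ A_5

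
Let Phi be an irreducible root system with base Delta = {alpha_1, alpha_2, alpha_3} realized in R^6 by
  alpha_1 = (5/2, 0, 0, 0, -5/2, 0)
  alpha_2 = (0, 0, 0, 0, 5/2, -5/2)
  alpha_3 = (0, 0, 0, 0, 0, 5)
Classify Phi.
C_3 (sp(6))

Compute the Cartan integers a_ij = 2(alpha_i, alpha_j)/(alpha_j, alpha_j); the resulting 3x3 Cartan matrix is
[[2, -1, 0], [-1, 2, -1], [0, -2, 2]].
The roots have two lengths (squared-length ratio 2:1); the short ones are alpha_{1,2}. The associated Dynkin diagram is a chain of 3 nodes with a double edge at one end; the terminal node there is the unique long simple root (C_3), so the type is C_3 (the algebra sp(6)).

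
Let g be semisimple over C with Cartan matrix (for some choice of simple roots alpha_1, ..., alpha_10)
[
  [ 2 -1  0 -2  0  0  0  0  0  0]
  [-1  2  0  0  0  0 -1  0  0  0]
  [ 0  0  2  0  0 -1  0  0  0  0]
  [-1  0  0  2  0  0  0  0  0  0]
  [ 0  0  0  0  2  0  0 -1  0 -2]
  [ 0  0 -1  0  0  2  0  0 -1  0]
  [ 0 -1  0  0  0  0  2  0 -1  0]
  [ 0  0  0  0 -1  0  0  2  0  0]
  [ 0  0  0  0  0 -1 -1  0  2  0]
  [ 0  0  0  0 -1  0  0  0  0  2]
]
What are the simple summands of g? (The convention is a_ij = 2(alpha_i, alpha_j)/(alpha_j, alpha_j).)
The diagram associated to this matrix has two connected components: the simple roots {alpha_5, alpha_8, alpha_10} form a chain of 3 nodes with a double edge at one end; the terminal node there is the unique short simple root (B_3), and {alpha_1, alpha_2, alpha_3, alpha_4, alpha_6, alpha_7, alpha_9} form a chain of 7 nodes with a double edge at one end; the terminal node there is the unique short simple root (B_7). A semisimple Lie algebra decomposes uniquely as the direct sum of simple ideals, one per connected component of its Dynkin diagram, so g ≅ B_3 ⊕ B_7 (dimension 21 + 105 = 126).

B_3 (so(7)) ⊕ B_7 (so(15))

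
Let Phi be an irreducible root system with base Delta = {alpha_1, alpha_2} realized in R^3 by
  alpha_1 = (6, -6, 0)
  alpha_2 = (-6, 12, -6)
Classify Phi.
G2

Compute the Cartan integers a_ij = 2(alpha_i, alpha_j)/(alpha_j, alpha_j); the resulting 2x2 Cartan matrix is
[[2, -1], [-3, 2]].
The roots have two lengths (squared-length ratio 3:1); the short ones are alpha_{1}. The associated Dynkin diagram is two nodes joined by a triple edge (G_2), so the type is G_2.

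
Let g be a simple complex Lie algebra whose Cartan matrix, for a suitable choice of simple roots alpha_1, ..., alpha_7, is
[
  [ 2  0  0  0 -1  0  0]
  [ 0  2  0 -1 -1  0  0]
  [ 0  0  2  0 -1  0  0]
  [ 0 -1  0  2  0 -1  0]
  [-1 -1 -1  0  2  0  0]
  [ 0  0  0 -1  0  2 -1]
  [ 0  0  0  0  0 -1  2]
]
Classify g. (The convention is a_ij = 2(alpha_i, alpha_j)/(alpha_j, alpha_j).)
type D_7

The matrix has rank 7 with 2's on the diagonal. Reading the off-diagonal entries as Dynkin edges (a single edge where a_ij = a_ji = -1; a double or triple edge where a_ij * a_ji = 2 or 3), the diagram is a chain of 5 nodes with a fork of two nodes at one end (D_7). One simple-root ordering that puts it in standard form is (alpha_7, alpha_6, alpha_4, alpha_2, alpha_5, alpha_1, alpha_3). So the algebra is type D_7, i.e. so(14).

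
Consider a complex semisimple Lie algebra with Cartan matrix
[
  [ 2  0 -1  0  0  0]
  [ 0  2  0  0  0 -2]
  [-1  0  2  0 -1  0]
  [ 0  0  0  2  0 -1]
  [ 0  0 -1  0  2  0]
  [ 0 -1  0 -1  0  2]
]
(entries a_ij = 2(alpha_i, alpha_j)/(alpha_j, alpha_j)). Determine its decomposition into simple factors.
The diagram associated to this matrix has two connected components: the simple roots {alpha_1, alpha_3, alpha_5} form a chain of 3 nodes with single edges (A_3), and {alpha_2, alpha_4, alpha_6} form a chain of 3 nodes with a double edge at one end; the terminal node there is the unique long simple root (C_3). A semisimple Lie algebra decomposes uniquely as the direct sum of simple ideals, one per connected component of its Dynkin diagram, so g ≅ A_3 ⊕ C_3 (dimension 15 + 21 = 36).

A3 ⊕ C3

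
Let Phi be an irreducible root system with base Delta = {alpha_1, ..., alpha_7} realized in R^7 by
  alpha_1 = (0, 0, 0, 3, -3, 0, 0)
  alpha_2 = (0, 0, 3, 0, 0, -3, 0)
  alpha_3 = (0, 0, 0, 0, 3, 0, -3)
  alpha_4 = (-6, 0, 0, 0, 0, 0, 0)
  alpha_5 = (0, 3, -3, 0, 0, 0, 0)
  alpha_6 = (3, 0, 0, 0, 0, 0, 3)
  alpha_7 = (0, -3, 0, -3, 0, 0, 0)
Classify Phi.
Compute the Cartan integers a_ij = 2(alpha_i, alpha_j)/(alpha_j, alpha_j); the resulting 7x7 Cartan matrix is
[[2, 0, -1, 0, 0, 0, -1], [0, 2, 0, 0, -1, 0, 0], [-1, 0, 2, 0, 0, -1, 0], [0, 0, 0, 2, 0, -2, 0], [0, -1, 0, 0, 2, 0, -1], [0, 0, -1, -1, 0, 2, 0], [-1, 0, 0, 0, -1, 0, 2]].
The roots have two lengths (squared-length ratio 2:1); the short ones are alpha_{1,2,3,5,6,7}. The associated Dynkin diagram is a chain of 7 nodes with a double edge at one end; the terminal node there is the unique long simple root (C_7), so the type is C_7 (the algebra sp(14)).

type C_7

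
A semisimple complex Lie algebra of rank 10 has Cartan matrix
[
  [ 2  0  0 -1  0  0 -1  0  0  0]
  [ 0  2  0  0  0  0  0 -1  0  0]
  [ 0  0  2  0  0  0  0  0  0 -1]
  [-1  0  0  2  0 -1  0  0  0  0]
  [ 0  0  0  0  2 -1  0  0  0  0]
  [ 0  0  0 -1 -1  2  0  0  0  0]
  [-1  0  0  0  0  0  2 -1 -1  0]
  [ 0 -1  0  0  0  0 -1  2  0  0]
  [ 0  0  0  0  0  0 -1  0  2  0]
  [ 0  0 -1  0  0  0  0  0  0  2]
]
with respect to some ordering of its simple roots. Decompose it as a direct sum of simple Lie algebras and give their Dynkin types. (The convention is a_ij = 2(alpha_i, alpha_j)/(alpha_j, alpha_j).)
The diagram associated to this matrix has two connected components: the simple roots {alpha_3, alpha_10} form a chain of 2 nodes with single edges (A_2), and {alpha_1, alpha_2, alpha_4, alpha_5, alpha_6, alpha_7, alpha_8, alpha_9} form a chain of 7 nodes with one extra node attached to the third node from one end (E_8). A semisimple Lie algebra decomposes uniquely as the direct sum of simple ideals, one per connected component of its Dynkin diagram, so g ≅ A_2 ⊕ E_8 (dimension 8 + 248 = 256).

A_2 + E_8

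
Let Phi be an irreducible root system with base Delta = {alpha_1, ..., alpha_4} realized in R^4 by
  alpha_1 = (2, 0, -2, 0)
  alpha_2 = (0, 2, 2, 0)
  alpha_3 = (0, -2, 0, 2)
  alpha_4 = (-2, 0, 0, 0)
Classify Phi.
Compute the Cartan integers a_ij = 2(alpha_i, alpha_j)/(alpha_j, alpha_j); the resulting 4x4 Cartan matrix is
[[2, -1, 0, -2], [-1, 2, -1, 0], [0, -1, 2, 0], [-1, 0, 0, 2]].
The roots have two lengths (squared-length ratio 2:1); the short ones are alpha_{4}. The associated Dynkin diagram is a chain of 4 nodes with a double edge at one end; the terminal node there is the unique short simple root (B_4), so the type is B_4 (the algebra so(9)).

B_4 (so(9))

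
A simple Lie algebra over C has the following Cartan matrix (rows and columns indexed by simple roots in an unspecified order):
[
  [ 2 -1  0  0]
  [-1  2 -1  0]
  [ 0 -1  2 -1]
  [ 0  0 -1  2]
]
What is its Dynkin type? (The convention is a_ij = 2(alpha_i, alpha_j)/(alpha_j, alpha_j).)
A_4 (sl(5))

The matrix has rank 4 with 2's on the diagonal. Reading the off-diagonal entries as Dynkin edges (a single edge where a_ij = a_ji = -1; a double or triple edge where a_ij * a_ji = 2 or 3), the diagram is a chain of 4 nodes with single edges (A_4). One simple-root ordering that puts it in standard form is (alpha_4, alpha_3, alpha_2, alpha_1). So the algebra is type A_4, i.e. sl(5).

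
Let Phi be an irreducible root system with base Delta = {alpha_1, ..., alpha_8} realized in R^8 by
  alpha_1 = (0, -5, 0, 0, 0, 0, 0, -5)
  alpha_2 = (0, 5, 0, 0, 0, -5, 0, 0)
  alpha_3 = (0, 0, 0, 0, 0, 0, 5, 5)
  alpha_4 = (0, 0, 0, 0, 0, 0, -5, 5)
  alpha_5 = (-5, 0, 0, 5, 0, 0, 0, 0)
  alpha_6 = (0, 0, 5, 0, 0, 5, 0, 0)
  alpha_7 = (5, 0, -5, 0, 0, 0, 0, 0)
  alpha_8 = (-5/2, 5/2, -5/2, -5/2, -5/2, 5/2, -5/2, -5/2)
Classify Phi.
Compute the Cartan integers a_ij = 2(alpha_i, alpha_j)/(alpha_j, alpha_j); the resulting 8x8 Cartan matrix is
[[2, -1, -1, -1, 0, 0, 0, 0], [-1, 2, 0, 0, 0, -1, 0, 0], [-1, 0, 2, 0, 0, 0, 0, -1], [-1, 0, 0, 2, 0, 0, 0, 0], [0, 0, 0, 0, 2, 0, -1, 0], [0, -1, 0, 0, 0, 2, -1, 0], [0, 0, 0, 0, -1, -1, 2, 0], [0, 0, -1, 0, 0, 0, 0, 2]].
All simple roots have the same length, so the diagram is simply laced. The associated Dynkin diagram is a chain of 7 nodes with one extra node attached to the third node from one end (E_8), so the type is E_8.

E_8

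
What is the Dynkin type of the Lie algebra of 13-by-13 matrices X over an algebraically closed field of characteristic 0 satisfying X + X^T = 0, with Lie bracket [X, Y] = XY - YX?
This is so(13) with 13 odd, which has dimension 13(13-1)/2 = 78 and rank (13-1)/2 = 6. In the classification of classical Lie algebras, the orthogonal algebra so(2n+1) in an odd number of variables has type B_n; here n = 6, so the Dynkin diagram is a chain of 6 nodes with a double edge at one end; the terminal node there is the unique short simple root (B_6). Hence the type is B_6.

B_6 (so(13))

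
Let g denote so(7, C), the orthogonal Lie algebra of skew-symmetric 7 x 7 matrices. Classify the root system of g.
type B_3

This is so(7) with 7 odd, which has dimension 7(7-1)/2 = 21 and rank (7-1)/2 = 3. In the classification of classical Lie algebras, the orthogonal algebra so(2n+1) in an odd number of variables has type B_n; here n = 3, so the Dynkin diagram is a chain of 3 nodes with a double edge at one end; the terminal node there is the unique short simple root (B_3). Hence the type is B_3.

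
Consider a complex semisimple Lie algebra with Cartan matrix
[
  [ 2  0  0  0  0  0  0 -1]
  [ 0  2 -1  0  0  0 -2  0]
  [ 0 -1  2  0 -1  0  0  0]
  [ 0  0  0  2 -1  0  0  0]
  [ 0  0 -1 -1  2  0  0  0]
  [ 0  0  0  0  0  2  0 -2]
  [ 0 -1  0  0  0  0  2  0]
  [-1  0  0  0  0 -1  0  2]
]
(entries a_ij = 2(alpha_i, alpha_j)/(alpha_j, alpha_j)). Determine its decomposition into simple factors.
The diagram associated to this matrix has two connected components: the simple roots {alpha_2, alpha_3, alpha_4, alpha_5, alpha_7} form a chain of 5 nodes with a double edge at one end; the terminal node there is the unique short simple root (B_5), and {alpha_1, alpha_6, alpha_8} form a chain of 3 nodes with a double edge at one end; the terminal node there is the unique long simple root (C_3). A semisimple Lie algebra decomposes uniquely as the direct sum of simple ideals, one per connected component of its Dynkin diagram, so g ≅ B_5 ⊕ C_3 (dimension 55 + 21 = 76).

B_5 (so(11)) + C_3 (sp(6))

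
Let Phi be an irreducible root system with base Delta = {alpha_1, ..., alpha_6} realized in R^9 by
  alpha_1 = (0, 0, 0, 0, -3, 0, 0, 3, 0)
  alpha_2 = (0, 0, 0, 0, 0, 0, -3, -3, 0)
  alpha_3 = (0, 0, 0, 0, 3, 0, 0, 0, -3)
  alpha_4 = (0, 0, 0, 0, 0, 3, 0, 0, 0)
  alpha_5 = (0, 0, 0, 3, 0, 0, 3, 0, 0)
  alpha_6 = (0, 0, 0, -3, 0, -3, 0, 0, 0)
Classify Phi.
B_6 (so(13))

Compute the Cartan integers a_ij = 2(alpha_i, alpha_j)/(alpha_j, alpha_j); the resulting 6x6 Cartan matrix is
[[2, -1, -1, 0, 0, 0], [-1, 2, 0, 0, -1, 0], [-1, 0, 2, 0, 0, 0], [0, 0, 0, 2, 0, -1], [0, -1, 0, 0, 2, -1], [0, 0, 0, -2, -1, 2]].
The roots have two lengths (squared-length ratio 2:1); the short ones are alpha_{4}. The associated Dynkin diagram is a chain of 6 nodes with a double edge at one end; the terminal node there is the unique short simple root (B_6), so the type is B_6 (the algebra so(13)).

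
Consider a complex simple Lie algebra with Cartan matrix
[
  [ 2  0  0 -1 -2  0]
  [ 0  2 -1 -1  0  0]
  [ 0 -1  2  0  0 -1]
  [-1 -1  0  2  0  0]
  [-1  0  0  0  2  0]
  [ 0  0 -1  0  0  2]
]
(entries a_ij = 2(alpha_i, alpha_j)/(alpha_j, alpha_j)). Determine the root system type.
The matrix has rank 6 with 2's on the diagonal. Reading the off-diagonal entries as Dynkin edges (a single edge where a_ij = a_ji = -1; a double or triple edge where a_ij * a_ji = 2 or 3), the diagram is a chain of 6 nodes with a double edge at one end; the terminal node there is the unique short simple root (B_6). One simple-root ordering that puts it in standard form is (alpha_6, alpha_3, alpha_2, alpha_4, alpha_1, alpha_5). So the algebra is type B_6, i.e. so(13).

B_6 (so(13))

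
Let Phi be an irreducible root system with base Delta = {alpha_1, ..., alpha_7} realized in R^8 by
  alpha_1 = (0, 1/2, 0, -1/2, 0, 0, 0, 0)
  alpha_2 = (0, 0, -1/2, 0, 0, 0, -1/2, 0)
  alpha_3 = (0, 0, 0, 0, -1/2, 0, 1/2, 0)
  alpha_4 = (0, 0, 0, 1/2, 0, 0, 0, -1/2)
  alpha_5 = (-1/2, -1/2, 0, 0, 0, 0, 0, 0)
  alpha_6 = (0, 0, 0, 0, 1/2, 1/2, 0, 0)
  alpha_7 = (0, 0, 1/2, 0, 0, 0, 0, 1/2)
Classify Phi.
type A_7

Compute the Cartan integers a_ij = 2(alpha_i, alpha_j)/(alpha_j, alpha_j); the resulting 7x7 Cartan matrix is
[[2, 0, 0, -1, -1, 0, 0], [0, 2, -1, 0, 0, 0, -1], [0, -1, 2, 0, 0, -1, 0], [-1, 0, 0, 2, 0, 0, -1], [-1, 0, 0, 0, 2, 0, 0], [0, 0, -1, 0, 0, 2, 0], [0, -1, 0, -1, 0, 0, 2]].
All simple roots have the same length, so the diagram is simply laced. The associated Dynkin diagram is a chain of 7 nodes with single edges (A_7), so the type is A_7 (the algebra sl(8)).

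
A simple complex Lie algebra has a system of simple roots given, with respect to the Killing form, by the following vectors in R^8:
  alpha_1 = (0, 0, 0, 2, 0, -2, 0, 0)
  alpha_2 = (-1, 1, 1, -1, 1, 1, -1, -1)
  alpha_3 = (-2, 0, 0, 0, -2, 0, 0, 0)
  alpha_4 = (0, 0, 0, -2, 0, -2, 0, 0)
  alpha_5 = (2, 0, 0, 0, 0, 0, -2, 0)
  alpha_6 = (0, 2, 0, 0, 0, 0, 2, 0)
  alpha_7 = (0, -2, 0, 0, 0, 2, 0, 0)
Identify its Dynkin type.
Compute the Cartan integers a_ij = 2(alpha_i, alpha_j)/(alpha_j, alpha_j); the resulting 7x7 Cartan matrix is
[[2, -1, 0, 0, 0, 0, -1], [-1, 2, 0, 0, 0, 0, 0], [0, 0, 2, 0, -1, 0, 0], [0, 0, 0, 2, 0, 0, -1], [0, 0, -1, 0, 2, -1, 0], [0, 0, 0, 0, -1, 2, -1], [-1, 0, 0, -1, 0, -1, 2]].
All simple roots have the same length, so the diagram is simply laced. The associated Dynkin diagram is a chain of 6 nodes with one extra node attached to the third node from one end (E_7), so the type is E_7.

type E_7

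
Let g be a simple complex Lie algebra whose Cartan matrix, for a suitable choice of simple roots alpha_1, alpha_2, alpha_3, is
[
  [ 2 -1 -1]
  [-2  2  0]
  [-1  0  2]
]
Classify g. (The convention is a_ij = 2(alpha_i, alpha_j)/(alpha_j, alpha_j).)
The matrix has rank 3 with 2's on the diagonal. Reading the off-diagonal entries as Dynkin edges (a single edge where a_ij = a_ji = -1; a double or triple edge where a_ij * a_ji = 2 or 3), the diagram is a chain of 3 nodes with a double edge at one end; the terminal node there is the unique long simple root (C_3). One simple-root ordering that puts it in standard form is (alpha_3, alpha_1, alpha_2). So the algebra is type C_3, i.e. sp(6).

type C_3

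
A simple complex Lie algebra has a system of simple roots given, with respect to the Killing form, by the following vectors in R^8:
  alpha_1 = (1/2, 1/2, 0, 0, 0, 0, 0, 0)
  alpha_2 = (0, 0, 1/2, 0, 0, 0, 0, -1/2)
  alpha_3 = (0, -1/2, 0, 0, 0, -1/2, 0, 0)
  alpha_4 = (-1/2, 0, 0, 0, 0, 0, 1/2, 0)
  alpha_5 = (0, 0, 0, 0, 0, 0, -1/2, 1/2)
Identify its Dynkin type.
Compute the Cartan integers a_ij = 2(alpha_i, alpha_j)/(alpha_j, alpha_j); the resulting 5x5 Cartan matrix is
[[2, 0, -1, -1, 0], [0, 2, 0, 0, -1], [-1, 0, 2, 0, 0], [-1, 0, 0, 2, -1], [0, -1, 0, -1, 2]].
All simple roots have the same length, so the diagram is simply laced. The associated Dynkin diagram is a chain of 5 nodes with single edges (A_5), so the type is A_5 (the algebra sl(6)).

A5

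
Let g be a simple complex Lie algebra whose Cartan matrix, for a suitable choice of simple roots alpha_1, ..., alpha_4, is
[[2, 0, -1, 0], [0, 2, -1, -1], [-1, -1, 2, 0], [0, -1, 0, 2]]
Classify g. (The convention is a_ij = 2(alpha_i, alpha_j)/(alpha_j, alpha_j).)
The matrix has rank 4 with 2's on the diagonal. Reading the off-diagonal entries as Dynkin edges (a single edge where a_ij = a_ji = -1; a double or triple edge where a_ij * a_ji = 2 or 3), the diagram is a chain of 4 nodes with single edges (A_4). One simple-root ordering that puts it in standard form is (alpha_1, alpha_3, alpha_2, alpha_4). So the algebra is type A_4, i.e. sl(5).

A_4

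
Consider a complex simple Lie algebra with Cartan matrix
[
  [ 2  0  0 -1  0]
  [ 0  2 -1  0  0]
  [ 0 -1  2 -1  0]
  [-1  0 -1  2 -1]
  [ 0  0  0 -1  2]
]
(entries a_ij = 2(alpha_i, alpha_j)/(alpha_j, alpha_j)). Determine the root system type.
D5

The matrix has rank 5 with 2's on the diagonal. Reading the off-diagonal entries as Dynkin edges (a single edge where a_ij = a_ji = -1; a double or triple edge where a_ij * a_ji = 2 or 3), the diagram is a chain of 3 nodes with a fork of two nodes at one end (D_5). One simple-root ordering that puts it in standard form is (alpha_2, alpha_3, alpha_4, alpha_1, alpha_5). So the algebra is type D_5, i.e. so(10).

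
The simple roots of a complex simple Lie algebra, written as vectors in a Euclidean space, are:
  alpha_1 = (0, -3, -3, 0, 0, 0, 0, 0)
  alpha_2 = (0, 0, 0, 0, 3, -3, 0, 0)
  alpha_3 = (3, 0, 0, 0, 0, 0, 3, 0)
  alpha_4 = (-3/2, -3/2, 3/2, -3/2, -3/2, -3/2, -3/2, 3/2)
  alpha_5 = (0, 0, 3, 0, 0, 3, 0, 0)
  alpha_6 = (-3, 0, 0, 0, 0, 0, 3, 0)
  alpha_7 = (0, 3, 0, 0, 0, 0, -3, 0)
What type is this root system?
Compute the Cartan integers a_ij = 2(alpha_i, alpha_j)/(alpha_j, alpha_j); the resulting 7x7 Cartan matrix is
[[2, 0, 0, 0, -1, 0, -1], [0, 2, 0, 0, -1, 0, 0], [0, 0, 2, -1, 0, 0, -1], [0, 0, -1, 2, 0, 0, 0], [-1, -1, 0, 0, 2, 0, 0], [0, 0, 0, 0, 0, 2, -1], [-1, 0, -1, 0, 0, -1, 2]].
All simple roots have the same length, so the diagram is simply laced. The associated Dynkin diagram is a chain of 6 nodes with one extra node attached to the third node from one end (E_7), so the type is E_7.

E7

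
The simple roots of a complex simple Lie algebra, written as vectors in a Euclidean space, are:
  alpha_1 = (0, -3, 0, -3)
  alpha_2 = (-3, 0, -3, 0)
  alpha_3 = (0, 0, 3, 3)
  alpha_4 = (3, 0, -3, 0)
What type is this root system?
Compute the Cartan integers a_ij = 2(alpha_i, alpha_j)/(alpha_j, alpha_j); the resulting 4x4 Cartan matrix is
[[2, 0, -1, 0], [0, 2, -1, 0], [-1, -1, 2, -1], [0, 0, -1, 2]].
All simple roots have the same length, so the diagram is simply laced. The associated Dynkin diagram is a chain of 2 nodes with a fork of two nodes at one end (D_4), so the type is D_4 (the algebra so(8)).

D_4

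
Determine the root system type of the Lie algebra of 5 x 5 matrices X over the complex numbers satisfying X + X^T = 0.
This is so(5) with 5 odd, which has dimension 5(5-1)/2 = 10 and rank (5-1)/2 = 2. In the classification of classical Lie algebras, the orthogonal algebra so(2n+1) in an odd number of variables has type B_n; here n = 2, so the Dynkin diagram is a chain of 2 nodes with a double edge at one end; the terminal node there is the unique short simple root (B_2). Hence the type is B_2.

type B_2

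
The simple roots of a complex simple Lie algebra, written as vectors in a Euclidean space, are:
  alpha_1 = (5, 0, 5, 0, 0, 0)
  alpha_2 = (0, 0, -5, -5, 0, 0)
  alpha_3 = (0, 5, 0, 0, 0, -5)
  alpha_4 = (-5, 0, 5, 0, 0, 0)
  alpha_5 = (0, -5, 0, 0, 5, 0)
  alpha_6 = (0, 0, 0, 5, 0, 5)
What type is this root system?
D6

Compute the Cartan integers a_ij = 2(alpha_i, alpha_j)/(alpha_j, alpha_j); the resulting 6x6 Cartan matrix is
[[2, -1, 0, 0, 0, 0], [-1, 2, 0, -1, 0, -1], [0, 0, 2, 0, -1, -1], [0, -1, 0, 2, 0, 0], [0, 0, -1, 0, 2, 0], [0, -1, -1, 0, 0, 2]].
All simple roots have the same length, so the diagram is simply laced. The associated Dynkin diagram is a chain of 4 nodes with a fork of two nodes at one end (D_6), so the type is D_6 (the algebra so(12)).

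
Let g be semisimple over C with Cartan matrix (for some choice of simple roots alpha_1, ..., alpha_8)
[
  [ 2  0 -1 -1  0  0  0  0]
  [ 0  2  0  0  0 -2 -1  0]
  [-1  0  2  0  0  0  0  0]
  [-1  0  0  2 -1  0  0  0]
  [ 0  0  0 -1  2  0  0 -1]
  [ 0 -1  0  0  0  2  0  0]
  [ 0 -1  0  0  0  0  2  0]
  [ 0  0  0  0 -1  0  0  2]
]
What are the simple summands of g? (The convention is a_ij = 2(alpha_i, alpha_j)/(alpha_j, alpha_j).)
The diagram associated to this matrix has two connected components: the simple roots {alpha_1, alpha_3, alpha_4, alpha_5, alpha_8} form a chain of 5 nodes with single edges (A_5), and {alpha_2, alpha_6, alpha_7} form a chain of 3 nodes with a double edge at one end; the terminal node there is the unique short simple root (B_3). A semisimple Lie algebra decomposes uniquely as the direct sum of simple ideals, one per connected component of its Dynkin diagram, so g ≅ A_5 ⊕ B_3 (dimension 35 + 21 = 56).

A5 + B3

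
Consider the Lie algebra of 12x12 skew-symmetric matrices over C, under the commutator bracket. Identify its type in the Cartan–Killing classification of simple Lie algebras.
This is so(12) with 12 even, which has dimension 12(12-1)/2 = 66 and rank 12/2 = 6. In the classification of classical Lie algebras, the orthogonal algebra so(2n) in an even number of variables has type D_n; here n = 6, so the Dynkin diagram is a chain of 4 nodes with a fork of two nodes at one end (D_6). Hence the type is D_6.

D_6 (so(12))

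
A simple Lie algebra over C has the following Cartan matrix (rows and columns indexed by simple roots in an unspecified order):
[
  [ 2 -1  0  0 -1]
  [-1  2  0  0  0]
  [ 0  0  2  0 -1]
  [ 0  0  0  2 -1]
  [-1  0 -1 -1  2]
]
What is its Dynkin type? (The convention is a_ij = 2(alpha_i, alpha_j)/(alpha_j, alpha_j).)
The matrix has rank 5 with 2's on the diagonal. Reading the off-diagonal entries as Dynkin edges (a single edge where a_ij = a_ji = -1; a double or triple edge where a_ij * a_ji = 2 or 3), the diagram is a chain of 3 nodes with a fork of two nodes at one end (D_5). One simple-root ordering that puts it in standard form is (alpha_2, alpha_1, alpha_5, alpha_3, alpha_4). So the algebra is type D_5, i.e. so(10).

type D_5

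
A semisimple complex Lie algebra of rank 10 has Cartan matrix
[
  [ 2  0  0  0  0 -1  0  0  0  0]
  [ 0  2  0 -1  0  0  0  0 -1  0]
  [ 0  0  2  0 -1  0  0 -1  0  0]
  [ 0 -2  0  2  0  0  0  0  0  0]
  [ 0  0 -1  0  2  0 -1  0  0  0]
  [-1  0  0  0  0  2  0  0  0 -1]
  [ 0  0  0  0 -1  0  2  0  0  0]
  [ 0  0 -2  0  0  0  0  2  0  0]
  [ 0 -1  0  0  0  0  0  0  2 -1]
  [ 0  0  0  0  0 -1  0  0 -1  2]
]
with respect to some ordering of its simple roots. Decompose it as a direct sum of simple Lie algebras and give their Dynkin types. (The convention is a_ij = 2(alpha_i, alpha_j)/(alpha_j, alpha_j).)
type C_4 ⊕ type C_6

The diagram associated to this matrix has two connected components: the simple roots {alpha_3, alpha_5, alpha_7, alpha_8} form a chain of 4 nodes with a double edge at one end; the terminal node there is the unique long simple root (C_4), and {alpha_1, alpha_2, alpha_4, alpha_6, alpha_9, alpha_10} form a chain of 6 nodes with a double edge at one end; the terminal node there is the unique long simple root (C_6). A semisimple Lie algebra decomposes uniquely as the direct sum of simple ideals, one per connected component of its Dynkin diagram, so g ≅ C_4 ⊕ C_6 (dimension 36 + 78 = 114).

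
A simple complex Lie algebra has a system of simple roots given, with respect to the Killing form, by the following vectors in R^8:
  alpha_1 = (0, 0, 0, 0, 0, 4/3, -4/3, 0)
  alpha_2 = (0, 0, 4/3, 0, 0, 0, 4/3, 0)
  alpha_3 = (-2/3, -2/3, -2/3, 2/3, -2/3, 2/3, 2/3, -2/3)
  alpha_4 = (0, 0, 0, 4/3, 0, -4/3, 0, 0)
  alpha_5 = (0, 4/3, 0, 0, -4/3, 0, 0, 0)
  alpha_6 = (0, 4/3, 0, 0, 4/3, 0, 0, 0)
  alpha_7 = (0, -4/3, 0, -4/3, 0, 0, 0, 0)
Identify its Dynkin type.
type E_7

Compute the Cartan integers a_ij = 2(alpha_i, alpha_j)/(alpha_j, alpha_j); the resulting 7x7 Cartan matrix is
[[2, -1, 0, -1, 0, 0, 0], [-1, 2, 0, 0, 0, 0, 0], [0, 0, 2, 0, 0, -1, 0], [-1, 0, 0, 2, 0, 0, -1], [0, 0, 0, 0, 2, 0, -1], [0, 0, -1, 0, 0, 2, -1], [0, 0, 0, -1, -1, -1, 2]].
All simple roots have the same length, so the diagram is simply laced. The associated Dynkin diagram is a chain of 6 nodes with one extra node attached to the third node from one end (E_7), so the type is E_7.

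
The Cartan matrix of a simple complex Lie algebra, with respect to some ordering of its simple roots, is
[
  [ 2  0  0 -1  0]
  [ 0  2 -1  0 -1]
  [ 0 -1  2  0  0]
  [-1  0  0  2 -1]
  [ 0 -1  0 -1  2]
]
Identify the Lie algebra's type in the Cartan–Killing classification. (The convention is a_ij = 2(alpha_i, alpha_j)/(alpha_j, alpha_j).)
A_5

The matrix has rank 5 with 2's on the diagonal. Reading the off-diagonal entries as Dynkin edges (a single edge where a_ij = a_ji = -1; a double or triple edge where a_ij * a_ji = 2 or 3), the diagram is a chain of 5 nodes with single edges (A_5). One simple-root ordering that puts it in standard form is (alpha_1, alpha_4, alpha_5, alpha_2, alpha_3). So the algebra is type A_5, i.e. sl(6).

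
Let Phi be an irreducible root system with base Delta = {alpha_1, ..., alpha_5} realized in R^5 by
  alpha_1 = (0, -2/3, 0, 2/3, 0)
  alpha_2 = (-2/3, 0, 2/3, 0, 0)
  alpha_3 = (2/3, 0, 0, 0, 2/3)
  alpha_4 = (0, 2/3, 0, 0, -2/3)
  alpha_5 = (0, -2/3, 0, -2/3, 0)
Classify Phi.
Compute the Cartan integers a_ij = 2(alpha_i, alpha_j)/(alpha_j, alpha_j); the resulting 5x5 Cartan matrix is
[[2, 0, 0, -1, 0], [0, 2, -1, 0, 0], [0, -1, 2, -1, 0], [-1, 0, -1, 2, -1], [0, 0, 0, -1, 2]].
All simple roots have the same length, so the diagram is simply laced. The associated Dynkin diagram is a chain of 3 nodes with a fork of two nodes at one end (D_5), so the type is D_5 (the algebra so(10)).

type D_5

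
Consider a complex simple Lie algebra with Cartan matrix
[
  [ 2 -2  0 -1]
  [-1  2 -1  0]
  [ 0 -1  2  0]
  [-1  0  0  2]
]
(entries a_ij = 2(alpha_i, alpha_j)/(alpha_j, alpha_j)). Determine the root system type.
type F_4

The matrix has rank 4 with 2's on the diagonal. Reading the off-diagonal entries as Dynkin edges (a single edge where a_ij = a_ji = -1; a double or triple edge where a_ij * a_ji = 2 or 3), the diagram is a chain of 4 nodes with a double edge between the middle two (F_4). One simple-root ordering that puts it in standard form is (alpha_4, alpha_1, alpha_2, alpha_3). So the algebra is type F_4.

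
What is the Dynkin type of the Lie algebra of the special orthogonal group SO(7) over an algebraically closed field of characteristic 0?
B3

This is so(7) with 7 odd, which has dimension 7(7-1)/2 = 21 and rank (7-1)/2 = 3. In the classification of classical Lie algebras, the orthogonal algebra so(2n+1) in an odd number of variables has type B_n; here n = 3, so the Dynkin diagram is a chain of 3 nodes with a double edge at one end; the terminal node there is the unique short simple root (B_3). Hence the type is B_3.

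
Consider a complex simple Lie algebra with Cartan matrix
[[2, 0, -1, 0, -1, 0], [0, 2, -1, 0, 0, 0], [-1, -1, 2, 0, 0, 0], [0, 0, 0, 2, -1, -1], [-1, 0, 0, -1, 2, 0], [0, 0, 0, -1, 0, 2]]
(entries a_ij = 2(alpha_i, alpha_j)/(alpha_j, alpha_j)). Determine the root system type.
A_6 (sl(7))

The matrix has rank 6 with 2's on the diagonal. Reading the off-diagonal entries as Dynkin edges (a single edge where a_ij = a_ji = -1; a double or triple edge where a_ij * a_ji = 2 or 3), the diagram is a chain of 6 nodes with single edges (A_6). One simple-root ordering that puts it in standard form is (alpha_6, alpha_4, alpha_5, alpha_1, alpha_3, alpha_2). So the algebra is type A_6, i.e. sl(7).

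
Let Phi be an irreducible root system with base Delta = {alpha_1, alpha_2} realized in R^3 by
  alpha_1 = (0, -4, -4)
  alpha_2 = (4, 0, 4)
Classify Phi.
Compute the Cartan integers a_ij = 2(alpha_i, alpha_j)/(alpha_j, alpha_j); the resulting 2x2 Cartan matrix is
[[2, -1], [-1, 2]].
All simple roots have the same length, so the diagram is simply laced. The associated Dynkin diagram is a chain of 2 nodes with single edges (A_2), so the type is A_2 (the algebra sl(3)).

A2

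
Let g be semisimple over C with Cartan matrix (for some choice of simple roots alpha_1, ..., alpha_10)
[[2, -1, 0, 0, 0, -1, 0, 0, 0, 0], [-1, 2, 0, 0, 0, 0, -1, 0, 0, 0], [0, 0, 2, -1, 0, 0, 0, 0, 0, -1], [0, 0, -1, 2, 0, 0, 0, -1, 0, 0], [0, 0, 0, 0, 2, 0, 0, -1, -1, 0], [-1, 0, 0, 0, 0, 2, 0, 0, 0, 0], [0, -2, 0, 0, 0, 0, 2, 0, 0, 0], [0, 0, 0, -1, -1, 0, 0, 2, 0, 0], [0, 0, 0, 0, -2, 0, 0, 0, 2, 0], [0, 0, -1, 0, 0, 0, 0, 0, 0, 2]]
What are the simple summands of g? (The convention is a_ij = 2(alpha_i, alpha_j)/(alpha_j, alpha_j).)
The diagram associated to this matrix has two connected components: the simple roots {alpha_1, alpha_2, alpha_6, alpha_7} form a chain of 4 nodes with a double edge at one end; the terminal node there is the unique long simple root (C_4), and {alpha_3, alpha_4, alpha_5, alpha_8, alpha_9, alpha_10} form a chain of 6 nodes with a double edge at one end; the terminal node there is the unique long simple root (C_6). A semisimple Lie algebra decomposes uniquely as the direct sum of simple ideals, one per connected component of its Dynkin diagram, so g ≅ C_4 ⊕ C_6 (dimension 36 + 78 = 114).

C_4 + C_6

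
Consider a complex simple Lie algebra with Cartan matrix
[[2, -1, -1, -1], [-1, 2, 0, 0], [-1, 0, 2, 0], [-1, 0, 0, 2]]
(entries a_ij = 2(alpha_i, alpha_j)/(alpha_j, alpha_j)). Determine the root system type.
The matrix has rank 4 with 2's on the diagonal. Reading the off-diagonal entries as Dynkin edges (a single edge where a_ij = a_ji = -1; a double or triple edge where a_ij * a_ji = 2 or 3), the diagram is a chain of 2 nodes with a fork of two nodes at one end (D_4). One simple-root ordering that puts it in standard form is (alpha_2, alpha_1, alpha_4, alpha_3). So the algebra is type D_4, i.e. so(8).

type D_4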